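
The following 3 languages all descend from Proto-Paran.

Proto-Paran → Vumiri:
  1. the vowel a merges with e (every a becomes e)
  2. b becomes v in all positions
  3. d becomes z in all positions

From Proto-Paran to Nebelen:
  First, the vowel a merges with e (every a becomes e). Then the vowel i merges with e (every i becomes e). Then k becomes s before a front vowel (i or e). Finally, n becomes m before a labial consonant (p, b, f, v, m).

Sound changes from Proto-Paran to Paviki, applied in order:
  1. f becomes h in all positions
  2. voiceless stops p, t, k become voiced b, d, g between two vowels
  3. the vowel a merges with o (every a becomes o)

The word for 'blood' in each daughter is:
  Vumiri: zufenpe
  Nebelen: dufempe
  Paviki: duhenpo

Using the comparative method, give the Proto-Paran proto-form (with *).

Position 1: Vumiri has z, Nebelen has d, Paviki has d. Nebelen preserves d here (none of its changes turn any other segment into d), so the proto-segment is *d.
Position 7: Vumiri has e, Nebelen has e, Paviki has o. Taking the neighbouring segments as reconstructed: Vumiri e could go back to *a or *e; Nebelen e could go back to *a or *e or *i; Paviki o could go back to *a or *o — the one source consistent with every daughter is *a.
This points to *dufenpa. Verify forward in each daughter:
Vumiri: *dufenpa
  dufenpa → dufenpe   [vowel merger]
  dufenpe (rule 2 does not apply)
  dufenpe → zufenpe   [unconditioned shift]
  giving Vumiri zufenpe.
Nebelen: start from *dufenpa.
  rule 1 (vowel merger): dufenpa → dufenpe
  rule 2: no change — dufenpe
  rule 3: no change — dufenpe
  rule 4 (nasal place assimilation): dufenpe → dufempe
  ⇒ Nebelen dufempe
Paviki: *dufenpa
  dufenpa → duhenpa   [unconditioned shift]
  duhenpa (rule 2 does not apply)
  duhenpa → duhenpo   [vowel merger]
  giving Paviki duhenpo.
*dufenpa is the unique common source.

*dufenpa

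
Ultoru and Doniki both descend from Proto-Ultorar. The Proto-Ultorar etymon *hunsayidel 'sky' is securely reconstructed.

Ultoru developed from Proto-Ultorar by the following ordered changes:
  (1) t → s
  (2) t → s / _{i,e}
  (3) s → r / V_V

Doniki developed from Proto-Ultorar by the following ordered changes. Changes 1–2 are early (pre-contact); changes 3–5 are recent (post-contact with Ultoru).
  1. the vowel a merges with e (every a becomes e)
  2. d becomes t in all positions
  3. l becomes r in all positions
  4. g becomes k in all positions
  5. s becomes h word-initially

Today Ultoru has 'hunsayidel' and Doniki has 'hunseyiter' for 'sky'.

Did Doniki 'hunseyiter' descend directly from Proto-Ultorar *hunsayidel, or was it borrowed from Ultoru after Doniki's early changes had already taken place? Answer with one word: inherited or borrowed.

If inherited, *hunsayidel would pass through all of Doniki's changes:
Doniki: start from *hunsayidel.
  rule 1 (vowel merger): hunsayidel → hunseyidel
  rule 2 (unconditioned shift): hunseyidel → hunseyitel
  rule 3 (unconditioned shift): hunseyitel → hunseyiter
  rule 4: no change — hunseyiter
  rule 5: no change — hunseyiter
  ⇒ Doniki hunseyiter
If borrowed from Ultoru 'hunsayidel' after the early changes, it would undergo only the recent ones:
  rule 3 (unconditioned shift): hunsayidel → hunsayider
  rule 4 (unconditioned shift): no change (hunsayider)
  rule 5 (debuccalisation): no change (hunsayider)
  ⇒ as a loan: hunsayider
Doniki 'hunseyiter' matches the inherited outcome exactly, so it is an inherited cognate, not a loan.

inherited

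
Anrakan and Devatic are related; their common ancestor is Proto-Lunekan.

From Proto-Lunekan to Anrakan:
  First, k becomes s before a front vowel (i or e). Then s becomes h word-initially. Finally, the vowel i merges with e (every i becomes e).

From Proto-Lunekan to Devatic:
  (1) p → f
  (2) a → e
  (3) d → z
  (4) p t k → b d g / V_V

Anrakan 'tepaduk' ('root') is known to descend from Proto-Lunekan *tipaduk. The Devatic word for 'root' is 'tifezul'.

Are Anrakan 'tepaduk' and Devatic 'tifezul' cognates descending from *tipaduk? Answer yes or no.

Derive the expected Devatic reflex of *tipaduk:
Devatic: *tipaduk
  tipaduk → tifaduk   [unconditioned shift]
  tifaduk → tifeduk   [vowel merger]
  tifeduk → tifezuk   [unconditioned shift]
  tifezuk (rule 4 does not apply)
  giving Devatic tifezuk.
The regular Devatic reflex would be 'tifezuk', but the attested form is 'tifezul'. The correspondence is irregular, so they are not cognates (the Devatic form has a different source).

no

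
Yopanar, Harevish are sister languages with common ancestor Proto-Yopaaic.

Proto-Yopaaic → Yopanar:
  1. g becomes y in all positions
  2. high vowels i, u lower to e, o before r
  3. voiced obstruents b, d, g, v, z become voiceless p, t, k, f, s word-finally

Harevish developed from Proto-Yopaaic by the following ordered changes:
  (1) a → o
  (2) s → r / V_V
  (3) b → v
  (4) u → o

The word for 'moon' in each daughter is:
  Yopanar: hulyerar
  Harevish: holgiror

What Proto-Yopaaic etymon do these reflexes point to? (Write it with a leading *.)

*hulgirar

Position 4: Yopanar has y, Harevish has g. Harevish preserves g here (none of its changes turn any other segment into g), so the proto-segment is *g.
Position 7: Yopanar has a, Harevish has o. Yopanar preserves a here (none of its changes turn any other segment into a), so the proto-segment is *a.
Position 5: Yopanar has e, Harevish has i. Harevish preserves i here (none of its changes turn any other segment into i), so the proto-segment is *i.
This points to *hulgirar. Verify forward in each daughter:
Yopanar: *hulgirar
  hulgirar → hulyirar   [unconditioned shift]
  hulyirar → hulyerar   [pre-rhotic lowering]
  hulyerar (rule 3 does not apply)
  giving Yopanar hulyerar.
Harevish: *hulgirar
  hulgirar → hulgiror   [vowel merger]
  hulgiror (rule 2 does not apply)
  hulgiror (rule 3 does not apply)
  hulgiror → holgiror   [vowel merger]
  giving Harevish holgiror.
*hulgirar is the unique common source.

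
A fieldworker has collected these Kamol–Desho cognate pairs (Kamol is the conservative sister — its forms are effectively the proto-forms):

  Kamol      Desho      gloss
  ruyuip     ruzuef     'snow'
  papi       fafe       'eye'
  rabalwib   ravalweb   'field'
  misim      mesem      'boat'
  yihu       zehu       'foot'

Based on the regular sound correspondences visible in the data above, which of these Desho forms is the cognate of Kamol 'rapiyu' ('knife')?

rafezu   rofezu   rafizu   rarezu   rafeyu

rafezu

papi ~ fafe — Kamol p corresponds to Desho f between vowels (before a front vowel).
misim ~ mesem, yihu ~ zehu — Kamol i corresponds to Desho e after a consonant, before a consonant other than r, m, n, p, b, f, v.
ruyuip ~ ruzuef — Kamol y corresponds to Desho z between vowels (before a back vowel).
Applying these to Kamol 'rapiyu':
  rapiyu → rafiyu   (p→f between vowels (before a front vowel))
  rafiyu → rafeyu   (i→e after a consonant, before a consonant other than r, m, n, p, b, f, v)
  rafeyu → rafezu   (y→z between vowels (before a back vowel))
So the Desho cognate is 'rafezu'.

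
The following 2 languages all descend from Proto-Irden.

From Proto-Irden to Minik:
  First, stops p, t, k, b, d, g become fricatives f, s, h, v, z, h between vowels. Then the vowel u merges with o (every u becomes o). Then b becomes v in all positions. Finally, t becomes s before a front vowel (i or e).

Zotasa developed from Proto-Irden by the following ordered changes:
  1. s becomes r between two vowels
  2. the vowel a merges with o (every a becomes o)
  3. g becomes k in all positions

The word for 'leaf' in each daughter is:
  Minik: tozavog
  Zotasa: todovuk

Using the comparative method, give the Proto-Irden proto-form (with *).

Position 7: Minik has g, Zotasa has k. Minik preserves g here (none of its changes turn any other segment into g), so the proto-segment is *g.
Position 3: Minik has z, Zotasa has d. Zotasa preserves d here (none of its changes turn any other segment into d), so the proto-segment is *d.
Verify the candidate proto-form against each daughter:
Minik: *todavug > tozavug > tozavog  (by intervocalic lenition, vowel merger)
Zotasa: *todavug > todovug > todovuk  (by vowel merger, unconditioned shift)
No other proto-form is consistent with every reflex, so the reconstruction is *todavug.

*todavug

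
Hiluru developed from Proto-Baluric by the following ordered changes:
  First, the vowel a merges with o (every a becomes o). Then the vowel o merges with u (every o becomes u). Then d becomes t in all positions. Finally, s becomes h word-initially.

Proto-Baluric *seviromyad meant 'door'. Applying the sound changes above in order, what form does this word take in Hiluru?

Hiluru: start from *seviromyad.
  rule 1 (vowel merger): seviromyad → seviromyod
  rule 2 (vowel merger): seviromyod → sevirumyud
  rule 3 (unconditioned shift): sevirumyud → sevirumyut
  rule 4 (debuccalisation): sevirumyut → hevirumyut
  ⇒ Hiluru hevirumyut

hevirumyut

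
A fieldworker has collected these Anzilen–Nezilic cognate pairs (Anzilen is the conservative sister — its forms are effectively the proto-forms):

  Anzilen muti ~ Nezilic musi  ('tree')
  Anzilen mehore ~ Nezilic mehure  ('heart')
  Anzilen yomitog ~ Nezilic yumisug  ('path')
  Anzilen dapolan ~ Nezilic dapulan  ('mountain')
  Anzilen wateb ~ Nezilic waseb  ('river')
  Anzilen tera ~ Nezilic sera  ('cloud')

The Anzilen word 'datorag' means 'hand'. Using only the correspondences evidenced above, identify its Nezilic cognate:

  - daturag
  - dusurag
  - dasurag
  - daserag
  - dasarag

dasurag

yomitog ~ yumisug — Anzilen t corresponds to Nezilic s between vowels (before a back vowel).
mehore ~ mehure — Anzilen o corresponds to Nezilic u after a consonant, before r.
Applying these to Anzilen 'datorag':
  datorag → dasorag   (t→s between vowels (before a back vowel))
  dasorag → dasurag   (o→u after a consonant, before r)
So the Nezilic cognate is 'dasurag'.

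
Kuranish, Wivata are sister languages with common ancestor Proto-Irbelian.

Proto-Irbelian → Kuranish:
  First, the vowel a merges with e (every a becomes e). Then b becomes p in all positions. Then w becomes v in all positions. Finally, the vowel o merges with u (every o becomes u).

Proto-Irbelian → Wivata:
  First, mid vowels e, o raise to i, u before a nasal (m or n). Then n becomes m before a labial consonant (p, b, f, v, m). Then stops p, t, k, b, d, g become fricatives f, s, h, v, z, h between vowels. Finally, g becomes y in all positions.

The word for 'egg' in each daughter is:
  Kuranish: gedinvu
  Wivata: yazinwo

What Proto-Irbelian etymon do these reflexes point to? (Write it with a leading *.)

Position 1: Kuranish has g, Wivata has y. Kuranish preserves g here (none of its changes turn any other segment into g), so the proto-segment is *g.
Position 2: Kuranish has e, Wivata has a. Wivata preserves a here (none of its changes turn any other segment into a), so the proto-segment is *a.
Continuing position by position gives *gadinwo; check it forward:
Kuranish: *gadinwo
  gadinwo → gedinwo   [vowel merger]
  gedinwo (rule 2 does not apply)
  gedinwo → gedinvo   [unconditioned shift]
  gedinvo → gedinvu   [vowel merger]
  giving Kuranish gedinvu.
Wivata: start from *gadinwo.
  rule 1: no change — gadinwo
  rule 2: no change — gadinwo
  rule 3 (intervocalic lenition): gadinwo → gazinwo
  rule 4 (unconditioned shift): gazinwo → yazinwo
  ⇒ Wivata yazinwo
Only *gadinwo yields all of Kuranish gedinvu, Wivata yazinwo.

*gadinwo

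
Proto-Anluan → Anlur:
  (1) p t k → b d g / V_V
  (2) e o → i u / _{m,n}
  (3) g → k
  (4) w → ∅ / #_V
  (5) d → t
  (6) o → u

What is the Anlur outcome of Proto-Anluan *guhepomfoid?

Anlur: *guhepomfoid
  guhepomfoid → guhebomfoid   [intervocalic voicing]
  guhebomfoid → guhebumfoid   [pre-nasal raising]
  guhebumfoid → kuhebumfoid   [unconditioned shift]
  kuhebumfoid (rule 4 does not apply)
  kuhebumfoid → kuhebumfoit   [unconditioned shift]
  kuhebumfoit → kuhebumfuit   [vowel merger]
  giving Anlur kuhebumfuit.

kuhebumfuit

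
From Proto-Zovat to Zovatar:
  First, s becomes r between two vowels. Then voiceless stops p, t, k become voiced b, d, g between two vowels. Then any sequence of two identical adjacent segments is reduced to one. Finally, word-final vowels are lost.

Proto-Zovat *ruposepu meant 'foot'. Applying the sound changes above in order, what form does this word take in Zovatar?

ruboreb

Zovatar: *ruposepu > ruporepu > ruborebu > ruboreb  (by rhotacism, intervocalic voicing, apocope)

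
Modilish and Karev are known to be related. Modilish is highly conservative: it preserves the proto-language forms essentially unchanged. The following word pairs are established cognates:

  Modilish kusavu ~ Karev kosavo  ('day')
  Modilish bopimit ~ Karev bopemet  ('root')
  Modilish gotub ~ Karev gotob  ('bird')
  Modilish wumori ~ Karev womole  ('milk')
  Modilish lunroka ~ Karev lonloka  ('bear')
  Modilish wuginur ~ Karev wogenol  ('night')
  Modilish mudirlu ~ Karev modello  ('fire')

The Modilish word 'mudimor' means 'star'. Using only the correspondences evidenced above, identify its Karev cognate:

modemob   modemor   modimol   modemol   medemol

modemol

kusavu ~ kosavo, wuginur ~ wogenol — Modilish u corresponds to Karev o after a consonant, before a consonant other than r, m, n, p, b, f, v.
bopimit ~ bopemet — Modilish i corresponds to Karev e after a consonant, before a nasal.
wuginur ~ wogenol — Modilish r corresponds to Karev l word-finally.
Applying these to Modilish 'mudimor':
  mudimor → modimor   (u→o after a consonant, before a consonant other than r, m, n, p, b, f, v)
  modimor → modemor   (i→e after a consonant, before a nasal)
  modemor → modemol   (r→l word-finally)
So the Karev cognate is 'modemol'.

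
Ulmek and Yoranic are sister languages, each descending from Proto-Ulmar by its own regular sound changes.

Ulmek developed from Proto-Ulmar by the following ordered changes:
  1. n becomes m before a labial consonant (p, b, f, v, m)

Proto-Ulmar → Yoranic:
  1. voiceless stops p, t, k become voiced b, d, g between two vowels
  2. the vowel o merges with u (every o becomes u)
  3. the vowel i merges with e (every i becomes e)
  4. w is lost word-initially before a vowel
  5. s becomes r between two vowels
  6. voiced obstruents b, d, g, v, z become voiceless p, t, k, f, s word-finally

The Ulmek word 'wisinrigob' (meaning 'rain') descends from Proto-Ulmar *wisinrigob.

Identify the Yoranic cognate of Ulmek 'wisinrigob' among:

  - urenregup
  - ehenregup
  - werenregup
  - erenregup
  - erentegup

erenregup

Yoranic: *wisinrigob
  wisinrigob (rule 1 does not apply)
  wisinrigob → wisinrigub   [vowel merger]
  wisinrigub → wesenregub   [vowel merger]
  wesenregub → esenregub   [glide loss]
  esenregub → erenregub   [rhotacism]
  erenregub → erenregup   [final devoicing]
  giving Yoranic erenregup.
The other candidates each miss or misapply at least one Yoranic change.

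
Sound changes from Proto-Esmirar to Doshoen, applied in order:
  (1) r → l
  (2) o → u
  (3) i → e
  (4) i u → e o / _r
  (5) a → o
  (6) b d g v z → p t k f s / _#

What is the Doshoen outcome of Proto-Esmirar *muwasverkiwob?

muwosvelkewup

Doshoen: *muwasverkiwob > muwasvelkiwob > muwasvelkiwub > muwasvelkewub > muwosvelkewub > muwosvelkewup  (by unconditioned shift, vowel merger, vowel merger, vowel merger, final devoicing)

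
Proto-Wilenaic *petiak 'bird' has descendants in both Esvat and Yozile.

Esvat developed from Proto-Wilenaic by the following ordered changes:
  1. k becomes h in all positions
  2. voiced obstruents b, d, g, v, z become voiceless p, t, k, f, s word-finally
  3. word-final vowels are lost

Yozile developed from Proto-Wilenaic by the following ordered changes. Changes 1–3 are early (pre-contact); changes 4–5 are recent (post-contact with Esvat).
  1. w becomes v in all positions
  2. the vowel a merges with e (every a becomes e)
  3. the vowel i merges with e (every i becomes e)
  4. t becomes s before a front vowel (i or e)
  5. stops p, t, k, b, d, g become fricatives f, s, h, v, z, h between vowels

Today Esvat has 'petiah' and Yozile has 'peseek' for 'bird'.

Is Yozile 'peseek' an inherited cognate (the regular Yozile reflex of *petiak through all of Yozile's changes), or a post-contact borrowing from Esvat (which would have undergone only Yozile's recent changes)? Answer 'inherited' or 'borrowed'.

inherited

If inherited, *petiak would pass through all of Yozile's changes:
Yozile: *petiak > petiek > peteek > peseek  (by vowel merger, vowel merger, palatalisation)
If borrowed from Esvat 'petiah' after the early changes, it would undergo only the recent ones:
  rule 4 (palatalisation): petiah → pesiah
  rule 5 (intervocalic lenition): no change (pesiah)
  ⇒ as a loan: pesiah
Yozile 'peseek' matches the inherited outcome exactly, so it is an inherited cognate, not a loan.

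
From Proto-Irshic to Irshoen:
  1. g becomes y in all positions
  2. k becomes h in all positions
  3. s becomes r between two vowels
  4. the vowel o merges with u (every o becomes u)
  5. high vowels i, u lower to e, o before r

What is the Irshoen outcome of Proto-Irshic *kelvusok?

Irshoen: *kelvusok > helvusoh > helvuroh > helvuruh > helvoruh  (by unconditioned shift, rhotacism, vowel merger, pre-rhotic lowering)

helvoruh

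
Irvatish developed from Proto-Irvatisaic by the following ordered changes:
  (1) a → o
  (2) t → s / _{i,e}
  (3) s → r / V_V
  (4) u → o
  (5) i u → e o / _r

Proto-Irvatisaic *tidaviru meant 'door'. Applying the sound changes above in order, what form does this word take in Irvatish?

Irvatish: *tidaviru > tidoviru > sidoviru > sidoviro > sidovero  (by vowel merger, palatalisation, vowel merger, pre-rhotic lowering)

sidovero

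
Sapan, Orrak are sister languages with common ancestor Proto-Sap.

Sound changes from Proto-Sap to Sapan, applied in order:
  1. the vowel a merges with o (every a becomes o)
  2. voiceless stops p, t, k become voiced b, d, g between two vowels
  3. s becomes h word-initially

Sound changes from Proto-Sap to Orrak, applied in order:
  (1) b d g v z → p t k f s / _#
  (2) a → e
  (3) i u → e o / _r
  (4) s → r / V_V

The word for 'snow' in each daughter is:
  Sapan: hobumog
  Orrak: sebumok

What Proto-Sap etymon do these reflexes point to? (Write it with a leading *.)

Position 2: Sapan has o, Orrak has e. Taking the neighbouring segments as reconstructed: Sapan o could go back to *a or *o; Orrak e could go back to *a or *e — the one source consistent with every daughter is *a.
Position 1: Sapan has h, Orrak has s. Taking the neighbouring segments as reconstructed: Sapan h could go back to *s or *h; Orrak s can only go back to *s — the one source consistent with every daughter is *s.
Continuing position by position gives *sabumog; check it forward:
Sapan: *sabumog > sobumog > hobumog  (by vowel merger, debuccalisation)
Orrak: *sabumog > sabumok > sebumok  (by final devoicing, vowel merger)
Only *sabumog yields all of Sapan hobumog, Orrak sebumok.

*sabumog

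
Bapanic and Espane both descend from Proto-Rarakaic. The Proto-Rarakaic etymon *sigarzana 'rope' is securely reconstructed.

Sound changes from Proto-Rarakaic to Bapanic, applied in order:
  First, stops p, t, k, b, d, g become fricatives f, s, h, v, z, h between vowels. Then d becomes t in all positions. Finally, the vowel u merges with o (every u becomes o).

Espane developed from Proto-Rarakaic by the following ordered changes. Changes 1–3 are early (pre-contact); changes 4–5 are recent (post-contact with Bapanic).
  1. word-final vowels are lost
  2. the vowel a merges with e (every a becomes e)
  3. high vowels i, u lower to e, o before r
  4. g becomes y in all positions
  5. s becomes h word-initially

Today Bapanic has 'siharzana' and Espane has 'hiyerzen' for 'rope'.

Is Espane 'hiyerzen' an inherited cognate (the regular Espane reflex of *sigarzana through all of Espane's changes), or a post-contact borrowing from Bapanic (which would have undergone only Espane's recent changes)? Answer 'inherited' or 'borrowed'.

If inherited, *sigarzana would pass through all of Espane's changes:
Espane: *sigarzana
  sigarzana → sigarzan   [apocope]
  sigarzan → sigerzen   [vowel merger]
  sigerzen (rule 3 does not apply)
  sigerzen → siyerzen   [unconditioned shift]
  siyerzen → hiyerzen   [debuccalisation]
  giving Espane hiyerzen.
If borrowed from Bapanic 'siharzana' after the early changes, it would undergo only the recent ones:
  rule 4 (unconditioned shift): no change (siharzana)
  rule 5 (debuccalisation): siharzana → hiharzana
  ⇒ as a loan: hiharzana
Espane 'hiyerzen' matches the inherited outcome exactly, so it is an inherited cognate, not a loan.

inherited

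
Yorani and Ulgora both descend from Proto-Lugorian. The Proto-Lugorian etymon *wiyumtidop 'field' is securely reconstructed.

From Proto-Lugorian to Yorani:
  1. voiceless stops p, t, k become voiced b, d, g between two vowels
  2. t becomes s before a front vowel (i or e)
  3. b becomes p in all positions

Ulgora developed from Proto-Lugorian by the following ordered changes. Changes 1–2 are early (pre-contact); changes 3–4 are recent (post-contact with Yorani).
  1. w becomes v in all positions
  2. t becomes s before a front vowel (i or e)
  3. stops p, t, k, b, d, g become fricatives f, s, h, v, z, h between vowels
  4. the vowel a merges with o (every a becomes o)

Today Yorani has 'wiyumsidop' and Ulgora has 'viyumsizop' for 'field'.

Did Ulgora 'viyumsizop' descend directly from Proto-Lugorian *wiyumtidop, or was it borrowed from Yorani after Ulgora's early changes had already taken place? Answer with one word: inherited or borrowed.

If inherited, *wiyumtidop would pass through all of Ulgora's changes:
Ulgora: *wiyumtidop > viyumtidop > viyumsidop > viyumsizop  (by unconditioned shift, palatalisation, intervocalic lenition)
If borrowed from Yorani 'wiyumsidop' after the early changes, it would undergo only the recent ones:
  rule 3 (intervocalic lenition): wiyumsidop → wiyumsizop
  rule 4 (vowel merger): no change (wiyumsizop)
  ⇒ as a loan: wiyumsizop
Ulgora 'viyumsizop' matches the inherited outcome exactly, so it is an inherited cognate, not a loan.

inherited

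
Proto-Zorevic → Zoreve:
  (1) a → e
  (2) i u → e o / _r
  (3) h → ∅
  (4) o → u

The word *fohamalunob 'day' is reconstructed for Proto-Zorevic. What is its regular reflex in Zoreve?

fuemelunub

Zoreve: *fohamalunob
  fohamalunob → fohemelunob   [vowel merger]
  fohemelunob (rule 2 does not apply)
  fohemelunob → foemelunob   [h-loss]
  foemelunob → fuemelunub   [vowel merger]
  giving Zoreve fuemelunub.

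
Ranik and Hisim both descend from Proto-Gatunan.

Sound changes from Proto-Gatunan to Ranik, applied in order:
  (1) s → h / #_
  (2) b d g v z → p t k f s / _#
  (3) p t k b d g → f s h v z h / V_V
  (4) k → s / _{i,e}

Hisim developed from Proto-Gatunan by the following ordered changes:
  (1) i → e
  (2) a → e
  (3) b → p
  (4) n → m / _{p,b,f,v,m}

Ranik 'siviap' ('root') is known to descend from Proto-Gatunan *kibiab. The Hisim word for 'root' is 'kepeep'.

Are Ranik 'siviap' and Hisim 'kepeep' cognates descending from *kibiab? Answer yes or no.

yes

Derive the expected Hisim reflex of *kibiab:
Hisim: *kibiab > kebeab > kebeeb > kepeep  (by vowel merger, vowel merger, unconditioned shift)
Hisim 'kepeep' matches the regular reflex exactly, so the pair is cognate.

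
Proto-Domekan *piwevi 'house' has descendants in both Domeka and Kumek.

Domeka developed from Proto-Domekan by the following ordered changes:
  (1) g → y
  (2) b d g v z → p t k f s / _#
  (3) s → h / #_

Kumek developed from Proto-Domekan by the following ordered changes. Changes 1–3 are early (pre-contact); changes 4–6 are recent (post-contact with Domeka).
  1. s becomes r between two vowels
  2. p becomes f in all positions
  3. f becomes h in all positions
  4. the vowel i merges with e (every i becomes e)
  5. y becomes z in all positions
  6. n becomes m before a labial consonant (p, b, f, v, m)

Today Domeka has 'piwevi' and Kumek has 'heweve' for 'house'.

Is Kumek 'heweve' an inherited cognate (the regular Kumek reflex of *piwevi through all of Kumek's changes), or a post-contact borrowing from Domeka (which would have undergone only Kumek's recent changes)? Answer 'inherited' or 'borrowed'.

If inherited, *piwevi would pass through all of Kumek's changes:
Kumek: *piwevi
  piwevi (rule 1 does not apply)
  piwevi → fiwevi   [unconditioned shift]
  fiwevi → hiwevi   [unconditioned shift]
  hiwevi → heweve   [vowel merger]
  heweve (rule 5 does not apply)
  heweve (rule 6 does not apply)
  giving Kumek heweve.
If borrowed from Domeka 'piwevi' after the early changes, it would undergo only the recent ones:
  rule 4 (vowel merger): piwevi → peweve
  rule 5 (unconditioned shift): no change (peweve)
  rule 6 (nasal place assimilation): no change (peweve)
  ⇒ as a loan: peweve
Kumek 'heweve' matches the inherited outcome exactly, so it is an inherited cognate, not a loan.

inherited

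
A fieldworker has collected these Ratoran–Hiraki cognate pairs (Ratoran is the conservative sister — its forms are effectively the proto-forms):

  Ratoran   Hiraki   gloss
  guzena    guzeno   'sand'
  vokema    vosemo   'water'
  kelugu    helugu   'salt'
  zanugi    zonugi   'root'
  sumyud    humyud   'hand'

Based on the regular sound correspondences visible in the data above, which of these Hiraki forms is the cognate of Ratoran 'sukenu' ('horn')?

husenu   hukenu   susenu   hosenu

sumyud ~ humyud — Ratoran s corresponds to Hiraki h word-initially before a back vowel.
vokema ~ vosemo — Ratoran k corresponds to Hiraki s between vowels (before a front vowel).
Applying these to Ratoran 'sukenu':
  sukenu → hukenu   (s→h word-initially before a back vowel)
  hukenu → husenu   (k→s between vowels (before a front vowel))
So the Hiraki cognate is 'husenu'.

husenu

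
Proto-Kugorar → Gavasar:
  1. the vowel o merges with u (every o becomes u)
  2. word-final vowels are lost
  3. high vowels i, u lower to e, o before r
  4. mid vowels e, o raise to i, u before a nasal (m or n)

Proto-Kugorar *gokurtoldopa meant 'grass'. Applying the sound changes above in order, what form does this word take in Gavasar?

gukortuldup

Gavasar: start from *gokurtoldopa.
  rule 1 (vowel merger): gokurtoldopa → gukurtuldupa
  rule 2 (apocope): gukurtuldupa → gukurtuldup
  rule 3 (pre-rhotic lowering): gukurtuldup → gukortuldup
  rule 4: no change — gukortuldup
  ⇒ Gavasar gukortuldup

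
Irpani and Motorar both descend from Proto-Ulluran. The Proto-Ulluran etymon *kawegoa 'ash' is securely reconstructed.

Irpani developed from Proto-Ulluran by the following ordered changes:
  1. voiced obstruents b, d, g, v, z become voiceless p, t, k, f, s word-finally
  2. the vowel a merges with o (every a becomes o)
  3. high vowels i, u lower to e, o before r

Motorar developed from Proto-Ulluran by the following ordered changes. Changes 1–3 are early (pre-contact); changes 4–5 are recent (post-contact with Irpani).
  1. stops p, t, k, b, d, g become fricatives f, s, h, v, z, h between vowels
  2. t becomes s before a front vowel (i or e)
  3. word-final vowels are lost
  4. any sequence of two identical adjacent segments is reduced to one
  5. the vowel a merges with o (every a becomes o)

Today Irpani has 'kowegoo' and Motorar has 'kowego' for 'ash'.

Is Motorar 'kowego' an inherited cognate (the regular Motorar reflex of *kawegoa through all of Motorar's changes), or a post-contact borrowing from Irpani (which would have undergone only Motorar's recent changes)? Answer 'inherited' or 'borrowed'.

If inherited, *kawegoa would pass through all of Motorar's changes:
Motorar: start from *kawegoa.
  rule 1 (intervocalic lenition): kawegoa → kawehoa
  rule 2: no change — kawehoa
  rule 3 (apocope): kawehoa → kaweho
  rule 4: no change — kaweho
  rule 5 (vowel merger): kaweho → koweho
  ⇒ Motorar koweho
If borrowed from Irpani 'kowegoo' after the early changes, it would undergo only the recent ones:
  rule 4 (degemination): kowegoo → kowego
  rule 5 (vowel merger): no change (kowego)
  ⇒ as a loan: kowego
Motorar 'kowego' matches the loan outcome 'kowego', not the inherited 'koweho' — it skipped the early Motorar changes, so it was borrowed from Irpani.

borrowed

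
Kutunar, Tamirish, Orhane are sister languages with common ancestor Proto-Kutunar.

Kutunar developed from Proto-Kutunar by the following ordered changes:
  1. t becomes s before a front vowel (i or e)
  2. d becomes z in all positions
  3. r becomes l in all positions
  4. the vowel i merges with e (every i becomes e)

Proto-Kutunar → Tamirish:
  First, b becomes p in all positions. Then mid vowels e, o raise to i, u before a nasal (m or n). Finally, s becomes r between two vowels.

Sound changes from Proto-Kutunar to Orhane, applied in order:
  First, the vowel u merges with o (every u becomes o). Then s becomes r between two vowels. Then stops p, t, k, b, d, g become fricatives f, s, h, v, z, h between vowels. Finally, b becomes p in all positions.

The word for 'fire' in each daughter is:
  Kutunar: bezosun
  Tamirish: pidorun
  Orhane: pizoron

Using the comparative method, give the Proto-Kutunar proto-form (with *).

*bidosun

Position 5: Kutunar has s, Tamirish has r, Orhane has r. Taking the neighbouring segments as reconstructed: Kutunar s can only go back to *s; Tamirish r could go back to *s or *r; Orhane r could go back to *s or *r — the one source consistent with every daughter is *s.
Position 2: Kutunar has e, Tamirish has i, Orhane has i. Orhane preserves i here (none of its changes turn any other segment into i), so the proto-segment is *i.
Continuing position by position gives *bidosun; check it forward:
Kutunar: *bidosun
  bidosun (rule 1 does not apply)
  bidosun → bizosun   [unconditioned shift]
  bizosun (rule 3 does not apply)
  bizosun → bezosun   [vowel merger]
  giving Kutunar bezosun.
Tamirish: start from *bidosun.
  rule 1 (unconditioned shift): bidosun → pidosun
  rule 2: no change — pidosun
  rule 3 (rhotacism): pidosun → pidorun
  ⇒ Tamirish pidorun
Orhane: *bidosun
  bidosun → bidoson   [vowel merger]
  bidoson → bidoron   [rhotacism]
  bidoron → bizoron   [intervocalic lenition]
  bizoron → pizoron   [unconditioned shift]
  giving Orhane pizoron.
No other proto-form is consistent with every reflex, so the reconstruction is *bidosun.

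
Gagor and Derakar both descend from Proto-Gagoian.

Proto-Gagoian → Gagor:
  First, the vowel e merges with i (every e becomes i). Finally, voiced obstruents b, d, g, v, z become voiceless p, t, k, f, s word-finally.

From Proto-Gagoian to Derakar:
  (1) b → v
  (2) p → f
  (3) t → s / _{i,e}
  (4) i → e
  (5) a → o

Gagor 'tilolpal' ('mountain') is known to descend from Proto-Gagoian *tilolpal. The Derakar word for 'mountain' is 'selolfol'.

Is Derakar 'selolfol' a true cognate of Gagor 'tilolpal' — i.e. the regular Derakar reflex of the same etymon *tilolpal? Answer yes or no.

yes

Derive the expected Derakar reflex of *tilolpal:
Derakar: *tilolpal
  tilolpal (rule 1 does not apply)
  tilolpal → tilolfal   [unconditioned shift]
  tilolfal → silolfal   [palatalisation]
  silolfal → selolfal   [vowel merger]
  selolfal → selolfol   [vowel merger]
  giving Derakar selolfol.
Derakar 'selolfol' matches the regular reflex exactly, so the pair is cognate.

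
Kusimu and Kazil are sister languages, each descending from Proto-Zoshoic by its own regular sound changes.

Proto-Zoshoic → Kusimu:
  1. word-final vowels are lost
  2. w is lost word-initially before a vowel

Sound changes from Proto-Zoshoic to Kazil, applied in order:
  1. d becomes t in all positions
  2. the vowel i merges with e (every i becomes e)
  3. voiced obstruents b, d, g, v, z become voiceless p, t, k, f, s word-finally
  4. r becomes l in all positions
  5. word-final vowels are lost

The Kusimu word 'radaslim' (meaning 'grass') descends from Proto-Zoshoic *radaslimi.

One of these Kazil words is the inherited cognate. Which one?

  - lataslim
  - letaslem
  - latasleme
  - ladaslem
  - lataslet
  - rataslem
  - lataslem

lataslem

Kazil: start from *radaslimi.
  rule 1 (unconditioned shift): radaslimi → rataslimi
  rule 2 (vowel merger): rataslimi → ratasleme
  rule 3: no change — ratasleme
  rule 4 (unconditioned shift): ratasleme → latasleme
  rule 5 (apocope): latasleme → lataslem
  ⇒ Kazil lataslem
Only 'lataslem' matches the regular Kazil development of *radaslimi.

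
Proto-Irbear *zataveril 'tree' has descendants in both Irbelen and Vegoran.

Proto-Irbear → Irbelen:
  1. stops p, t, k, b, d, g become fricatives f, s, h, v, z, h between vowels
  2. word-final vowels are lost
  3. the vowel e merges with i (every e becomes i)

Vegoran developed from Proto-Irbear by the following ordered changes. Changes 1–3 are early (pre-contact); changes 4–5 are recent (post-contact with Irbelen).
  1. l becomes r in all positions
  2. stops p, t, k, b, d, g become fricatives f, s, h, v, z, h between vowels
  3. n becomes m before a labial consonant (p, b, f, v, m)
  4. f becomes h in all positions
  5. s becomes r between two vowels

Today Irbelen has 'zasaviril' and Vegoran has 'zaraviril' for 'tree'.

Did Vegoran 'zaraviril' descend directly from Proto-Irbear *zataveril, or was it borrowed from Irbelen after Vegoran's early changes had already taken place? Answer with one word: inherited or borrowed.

borrowed

If inherited, *zataveril would pass through all of Vegoran's changes:
Vegoran: *zataveril
  zataveril → zataverir   [unconditioned shift]
  zataverir → zasaverir   [intervocalic lenition]
  zasaverir (rule 3 does not apply)
  zasaverir (rule 4 does not apply)
  zasaverir → zaraverir   [rhotacism]
  giving Vegoran zaraverir.
If borrowed from Irbelen 'zasaviril' after the early changes, it would undergo only the recent ones:
  rule 4 (unconditioned shift): no change (zasaviril)
  rule 5 (rhotacism): zasaviril → zaraviril
  ⇒ as a loan: zaraviril
Vegoran 'zaraviril' matches the loan outcome 'zaraviril', not the inherited 'zaraverir' — it skipped the early Vegoran changes, so it was borrowed from Irbelen.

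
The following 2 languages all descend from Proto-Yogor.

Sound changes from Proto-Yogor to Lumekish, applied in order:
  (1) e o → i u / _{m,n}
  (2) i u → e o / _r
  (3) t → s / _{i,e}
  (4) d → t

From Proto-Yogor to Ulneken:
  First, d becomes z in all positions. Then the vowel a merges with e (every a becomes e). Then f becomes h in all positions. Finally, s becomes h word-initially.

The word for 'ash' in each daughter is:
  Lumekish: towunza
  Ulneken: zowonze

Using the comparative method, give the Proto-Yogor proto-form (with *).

*dowonza

Position 1: Lumekish has t, Ulneken has z. Taking the neighbouring segments as reconstructed: Lumekish t could go back to *t or *d; Ulneken z could go back to *d or *z — the one source consistent with every daughter is *d.
Position 7: Lumekish has a, Ulneken has e. Lumekish preserves a here (none of its changes turn any other segment into a), so the proto-segment is *a.
Position 4: Lumekish has u, Ulneken has o. Ulneken preserves o here (none of its changes turn any other segment into o), so the proto-segment is *o.
Verify the candidate proto-form against each daughter:
Lumekish: start from *dowonza.
  rule 1 (pre-nasal raising): dowonza → dowunza
  rule 2: no change — dowunza
  rule 3: no change — dowunza
  rule 4 (unconditioned shift): dowunza → towunza
  ⇒ Lumekish towunza
Ulneken: start from *dowonza.
  rule 1 (unconditioned shift): dowonza → zowonza
  rule 2 (vowel merger): zowonza → zowonze
  rule 3: no change — zowonze
  rule 4: no change — zowonze
  ⇒ Ulneken zowonze
No other proto-form is consistent with every reflex, so the reconstruction is *dowonza.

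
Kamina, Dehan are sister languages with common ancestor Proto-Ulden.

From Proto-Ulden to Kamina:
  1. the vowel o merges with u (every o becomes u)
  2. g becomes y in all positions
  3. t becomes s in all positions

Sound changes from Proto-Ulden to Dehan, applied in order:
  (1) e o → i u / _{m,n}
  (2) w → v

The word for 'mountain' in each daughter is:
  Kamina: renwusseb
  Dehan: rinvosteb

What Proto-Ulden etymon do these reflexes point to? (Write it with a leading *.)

*renwosteb

Position 7: Kamina has s, Dehan has t. Dehan preserves t here (none of its changes turn any other segment into t), so the proto-segment is *t.
Position 2: Kamina has e, Dehan has i. Kamina preserves e here (none of its changes turn any other segment into e), so the proto-segment is *e.
Position 5: Kamina has u, Dehan has o. Dehan preserves o here (none of its changes turn any other segment into o), so the proto-segment is *o.
This points to *renwosteb. Verify forward in each daughter:
Kamina: *renwosteb
  renwosteb → renwusteb   [vowel merger]
  renwusteb (rule 2 does not apply)
  renwusteb → renwusseb   [unconditioned shift]
  giving Kamina renwusseb.
Dehan: *renwosteb
  renwosteb → rinwosteb   [pre-nasal raising]
  rinwosteb → rinvosteb   [unconditioned shift]
  giving Dehan rinvosteb.
Only *renwosteb yields all of Kamina renwusseb, Dehan rinvosteb.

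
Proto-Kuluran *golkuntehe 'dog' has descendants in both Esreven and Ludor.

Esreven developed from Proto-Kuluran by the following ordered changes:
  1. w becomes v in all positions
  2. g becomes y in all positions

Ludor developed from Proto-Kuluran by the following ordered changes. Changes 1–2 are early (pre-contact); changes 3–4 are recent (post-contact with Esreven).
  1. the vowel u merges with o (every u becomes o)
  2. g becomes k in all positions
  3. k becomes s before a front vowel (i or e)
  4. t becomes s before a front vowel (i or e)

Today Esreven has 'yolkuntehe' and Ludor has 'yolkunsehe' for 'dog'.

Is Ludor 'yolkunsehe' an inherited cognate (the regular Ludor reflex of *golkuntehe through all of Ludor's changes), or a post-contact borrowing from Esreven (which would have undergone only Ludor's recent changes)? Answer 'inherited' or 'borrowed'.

borrowed

If inherited, *golkuntehe would pass through all of Ludor's changes:
Ludor: *golkuntehe
  golkuntehe → golkontehe   [vowel merger]
  golkontehe → kolkontehe   [unconditioned shift]
  kolkontehe (rule 3 does not apply)
  kolkontehe → kolkonsehe   [palatalisation]
  giving Ludor kolkonsehe.
If borrowed from Esreven 'yolkuntehe' after the early changes, it would undergo only the recent ones:
  rule 3 (palatalisation): no change (yolkuntehe)
  rule 4 (palatalisation): yolkuntehe → yolkunsehe
  ⇒ as a loan: yolkunsehe
Ludor 'yolkunsehe' matches the loan outcome 'yolkunsehe', not the inherited 'kolkonsehe' — it skipped the early Ludor changes, so it was borrowed from Esreven.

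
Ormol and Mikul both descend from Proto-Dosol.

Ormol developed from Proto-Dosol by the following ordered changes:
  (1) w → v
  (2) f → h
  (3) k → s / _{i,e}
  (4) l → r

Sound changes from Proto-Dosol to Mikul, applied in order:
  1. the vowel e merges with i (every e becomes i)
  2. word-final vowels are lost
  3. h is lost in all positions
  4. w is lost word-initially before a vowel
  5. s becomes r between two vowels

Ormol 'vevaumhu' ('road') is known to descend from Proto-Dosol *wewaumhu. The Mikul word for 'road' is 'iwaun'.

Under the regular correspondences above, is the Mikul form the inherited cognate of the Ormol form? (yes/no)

Derive the expected Mikul reflex of *wewaumhu:
Mikul: *wewaumhu > wiwaumhu > wiwaumh > wiwaum > iwaum  (by vowel merger, apocope, h-loss, glide loss)
The regular Mikul reflex would be 'iwaum', but the attested form is 'iwaun'. The correspondence is irregular, so they are not cognates (the Mikul form has a different source).

no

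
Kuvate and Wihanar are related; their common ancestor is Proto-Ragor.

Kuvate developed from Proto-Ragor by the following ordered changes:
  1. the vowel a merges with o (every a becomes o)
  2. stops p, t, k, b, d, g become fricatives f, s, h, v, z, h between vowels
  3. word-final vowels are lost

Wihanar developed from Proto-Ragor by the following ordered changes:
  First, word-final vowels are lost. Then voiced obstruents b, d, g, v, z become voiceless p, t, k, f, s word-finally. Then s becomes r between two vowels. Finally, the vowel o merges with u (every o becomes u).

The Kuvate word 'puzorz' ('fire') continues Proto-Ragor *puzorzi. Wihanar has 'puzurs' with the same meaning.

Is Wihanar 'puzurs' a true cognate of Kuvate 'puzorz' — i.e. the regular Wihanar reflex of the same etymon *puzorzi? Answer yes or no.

Derive the expected Wihanar reflex of *puzorzi:
Wihanar: *puzorzi > puzorz > puzors > puzurs  (by apocope, final devoicing, vowel merger)
Wihanar 'puzurs' matches the regular reflex exactly, so the pair is cognate.

yes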